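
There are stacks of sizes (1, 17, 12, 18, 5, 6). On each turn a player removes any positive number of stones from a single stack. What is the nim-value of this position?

Compute the nim-sum pairwise:
1 ^ 17 = 16
16 ^ 12 = 28
28 ^ 18 = 14
14 ^ 5 = 11
11 ^ 6 = 13

13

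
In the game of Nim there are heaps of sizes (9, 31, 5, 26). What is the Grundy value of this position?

Compute the nim-sum pairwise:
9 XOR 31 = 22
22 XOR 5 = 19
19 XOR 26 = 9

9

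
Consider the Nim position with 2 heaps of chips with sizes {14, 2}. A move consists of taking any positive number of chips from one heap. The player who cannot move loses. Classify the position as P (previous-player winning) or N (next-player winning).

N-position

Nim-sum: 14 ^ 2 = 12.
The nim-sum is 12 ≠ 0, so this is an N-position: the player to move can win.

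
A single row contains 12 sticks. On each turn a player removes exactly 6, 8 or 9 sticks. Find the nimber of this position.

Compute g(0), g(1), … for moves {6, 8, 9}:
g(0) = mex{} = 0
g(1) = mex{} = 0
g(2) = mex{} = 0
g(3) = mex{} = 0
g(4) = mex{} = 0
g(5) = mex{} = 0
g(6) = mex{0} = 1
g(7) = mex{0} = 1
g(8) = mex{0} = 1
g(9) = mex{0} = 1
g(10) = mex{0} = 1
g(11) = mex{0} = 1
g(12) = mex{0,1} = 2
So g(12) = 2.

2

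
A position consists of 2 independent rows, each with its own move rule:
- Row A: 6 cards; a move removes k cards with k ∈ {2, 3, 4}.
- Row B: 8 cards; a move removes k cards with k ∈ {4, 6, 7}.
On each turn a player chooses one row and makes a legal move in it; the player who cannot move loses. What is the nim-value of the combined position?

For row A, compute g(0), g(1), … with moves {2, 3, 4}:
g(0) = mex{} = 0
g(1) = mex{} = 0
g(2) = mex{0} = 1
g(3) = mex{0} = 1
g(4) = mex{0,1} = 2
g(5) = mex{0,1} = 2
g(6) = mex{1,2} = 0
So g(6) = 0.
For row B, compute g(0), g(1), … with moves {4, 6, 7}:
g(0) = mex{} = 0
g(1) = mex{} = 0
g(2) = mex{} = 0
g(3) = mex{} = 0
g(4) = mex{0} = 1
g(5) = mex{0} = 1
g(6) = mex{0} = 1
g(7) = mex{0} = 1
g(8) = mex{0,1} = 2
So g(8) = 2.
By the Sprague-Grundy theorem, the Grundy value of a sum of independent games is the XOR of the component values.
Combined value = 0 ⊕ 2 = 2.

2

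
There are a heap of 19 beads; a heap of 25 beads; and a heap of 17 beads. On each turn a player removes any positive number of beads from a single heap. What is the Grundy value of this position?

Bitwise XOR of the heap sizes:
  10011  (19)
  11001  (25)
  10001  (17)
  -----
  11011  (27)

27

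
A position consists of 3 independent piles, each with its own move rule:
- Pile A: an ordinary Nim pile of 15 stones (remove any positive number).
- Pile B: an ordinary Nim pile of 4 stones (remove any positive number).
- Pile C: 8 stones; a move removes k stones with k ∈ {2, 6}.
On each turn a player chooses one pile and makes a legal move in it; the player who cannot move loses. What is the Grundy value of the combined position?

Pile A is a plain Nim pile of size 15, so its Grundy value is 15.
Pile B is a plain Nim pile of size 4, so its Grundy value is 4.
Grundy values for pile C (subtraction set {2, 6}):
g(0) = mex{} = 0
g(1) = mex{} = 0
g(2) = mex{0} = 1
g(3) = mex{0} = 1
g(4) = mex{1} = 0
g(5) = mex{1} = 0
g(6) = mex{0} = 1
g(7) = mex{0} = 1
g(8) = mex{1} = 0
So g(8) = 0.
By the Sprague-Grundy theorem, the Grundy value of a sum of independent games is the XOR of the component values.
Combined value = 15 XOR 4 XOR 0 = 11.

11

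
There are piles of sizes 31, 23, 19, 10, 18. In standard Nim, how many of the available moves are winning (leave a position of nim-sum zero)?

In binary:
  11111  (31)
  10111  (23)
  10011  (19)
  01010  (10)
  10010  (18)
  -----
  00011  (3)
The overall nim-sum is X = 3. A pile of size p has a winning move iff p XOR X < p (reduce it to p XOR X).
  31: 31 XOR 3 = 28 < 31 — winning move (to 28).
  23: 23 XOR 3 = 20 < 23 — winning move (to 20).
  19: 19 XOR 3 = 16 < 19 — winning move (to 16).
  10: 10 XOR 3 = 9 < 10 — winning move (to 9).
  18: 18 XOR 3 = 17 < 18 — winning move (to 17).
That gives 5 winning moves.

5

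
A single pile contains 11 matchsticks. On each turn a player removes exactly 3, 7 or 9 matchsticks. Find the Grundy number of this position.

Compute g(0), g(1), … for moves {3, 7, 9}:
k:     0  1  2  3  4  5  6  7  8  9 10 11
g(k):  0  0  0  1  1  1  0  2  2  1  3  3
So g(11) = 3.

3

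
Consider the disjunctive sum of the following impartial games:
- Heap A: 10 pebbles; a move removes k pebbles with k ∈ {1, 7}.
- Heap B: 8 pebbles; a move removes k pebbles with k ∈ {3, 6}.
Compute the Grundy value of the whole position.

2

Grundy values for heap A (subtraction set {1, 7}):
g(0) = mex{} = 0
g(1) = mex{0} = 1
g(2) = mex{1} = 0
g(3) = mex{0} = 1
g(4) = mex{1} = 0
g(5) = mex{0} = 1
g(6) = mex{1} = 0
g(7) = mex{0} = 1
g(8) = mex{1} = 0
g(9) = mex{0} = 1
g(10) = mex{1} = 0
So g(10) = 0.
Grundy values for heap B (subtraction set {3, 6}):
g(0) = mex{} = 0
g(1) = mex{} = 0
g(2) = mex{} = 0
g(3) = mex{0} = 1
g(4) = mex{0} = 1
g(5) = mex{0} = 1
g(6) = mex{0,1} = 2
g(7) = mex{0,1} = 2
g(8) = mex{0,1} = 2
So g(8) = 2.
The value of a disjunctive sum is the nim-sum of the parts.
Combined value = 0 ⊕ 2 = 2.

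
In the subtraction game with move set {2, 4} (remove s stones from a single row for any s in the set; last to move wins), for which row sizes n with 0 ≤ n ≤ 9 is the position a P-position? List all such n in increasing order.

Build the Grundy sequence with g(k) = mex{g(k−s) : s ∈ {2, 4}, s ≤ k}:
g(0) = mex{} = 0
g(1) = mex{} = 0
g(2) = mex{0} = 1
g(3) = mex{0} = 1
g(4) = mex{0,1} = 2
g(5) = mex{0,1} = 2
g(6) = mex{1,2} = 0
g(7) = mex{1,2} = 0
g(8) = mex{0,2} = 1
g(9) = mex{0,2} = 1
The P-positions (g = 0) in 0..9 are 0, 1, 6, 7.

0, 1, 6, 7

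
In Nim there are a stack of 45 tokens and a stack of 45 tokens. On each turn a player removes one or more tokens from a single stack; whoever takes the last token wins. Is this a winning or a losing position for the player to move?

Bitwise XOR of the heap sizes:
  101101  (45)
  101101  (45)
  ------
  000000  (0)
The nim-sum is 0, so this is a P-position: the player to move is in a losing position under optimal play.

Losing position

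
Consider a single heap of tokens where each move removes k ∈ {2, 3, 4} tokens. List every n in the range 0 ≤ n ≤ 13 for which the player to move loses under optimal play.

0, 1, 6, 7, 12, 13

Build the Grundy sequence with g(k) = mex{g(k−s) : s ∈ {2, 3, 4}, s ≤ k}:
k:     0  1  2  3  4  5  6  7  8  9 10 11 12 13
g(k):  0  0  1  1  2  2  0  0  1  1  2  2  0  0
The P-positions (g = 0) in 0..13 are 0, 1, 6, 7, 12, 13.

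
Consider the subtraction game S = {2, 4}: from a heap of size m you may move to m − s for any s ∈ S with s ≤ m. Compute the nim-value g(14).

Build the Grundy sequence with g(k) = mex{g(k−s) : s ∈ {2, 4}, s ≤ k}:
g(0) = mex{} = 0
g(1) = mex{} = 0
g(2) = mex{0} = 1
g(3) = mex{0} = 1
g(4) = mex{0,1} = 2
g(5) = mex{0,1} = 2
g(6) = mex{1,2} = 0
g(7) = mex{1,2} = 0
g(8) = mex{0,2} = 1
g(9) = mex{0,2} = 1
g(10) = mex{0,1} = 2
g(11) = mex{0,1} = 2
g(12) = mex{1,2} = 0
g(13) = mex{1,2} = 0
g(14) = mex{0,2} = 1
So g(14) = 1.

1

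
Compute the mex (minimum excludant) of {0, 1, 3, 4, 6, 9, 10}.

The values 0, 1 are all present; 2 is the first non-negative integer missing from the set.

2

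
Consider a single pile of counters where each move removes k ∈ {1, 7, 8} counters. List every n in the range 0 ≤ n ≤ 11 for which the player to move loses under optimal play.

0, 2, 4, 6

Grundy values for subtraction set {1, 7, 8}:
k:     0  1  2  3  4  5  6  7  8  9 10 11
g(k):  0  1  0  1  0  1  0  1  2  3  2  3
The P-positions (g = 0) in 0..11 are 0, 2, 4, 6.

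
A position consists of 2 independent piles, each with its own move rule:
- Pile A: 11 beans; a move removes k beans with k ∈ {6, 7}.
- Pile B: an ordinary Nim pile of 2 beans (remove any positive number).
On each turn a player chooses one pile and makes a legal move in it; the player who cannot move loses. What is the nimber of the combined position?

3

For pile A, compute g(0), g(1), … with moves {6, 7}:
g(0) = mex{} = 0
g(1) = mex{} = 0
g(2) = mex{} = 0
g(3) = mex{} = 0
g(4) = mex{} = 0
g(5) = mex{} = 0
g(6) = mex{0} = 1
g(7) = mex{0} = 1
g(8) = mex{0} = 1
g(9) = mex{0} = 1
g(10) = mex{0} = 1
g(11) = mex{0} = 1
So g(11) = 1.
Pile B is a plain Nim pile of size 2, so its Grundy value is 2.
By the Sprague-Grundy theorem, the Grundy value of a sum of independent games is the XOR of the component values.
Combined value = 1 XOR 2 = 3.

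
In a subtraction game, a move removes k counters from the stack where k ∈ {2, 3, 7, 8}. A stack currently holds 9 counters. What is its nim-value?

2

Grundy values for subtraction set {2, 3, 7, 8}:
k:     0  1  2  3  4  5  6  7  8  9
g(k):  0  0  1  1  2  0  0  1  1  2
So g(9) = 2.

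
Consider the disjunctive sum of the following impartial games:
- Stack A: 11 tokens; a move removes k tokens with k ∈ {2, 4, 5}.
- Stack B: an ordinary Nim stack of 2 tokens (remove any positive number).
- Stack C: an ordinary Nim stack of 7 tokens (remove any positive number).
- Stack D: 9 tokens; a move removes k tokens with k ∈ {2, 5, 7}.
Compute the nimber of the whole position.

Grundy values for stack A (subtraction set {2, 4, 5}):
g(0) = mex{} = 0
g(1) = mex{} = 0
g(2) = mex{0} = 1
g(3) = mex{0} = 1
g(4) = mex{0,1} = 2
g(5) = mex{0,1} = 2
g(6) = mex{0,1,2} = 3
g(7) = mex{1,2} = 0
g(8) = mex{1,2,3} = 0
g(9) = mex{0,2} = 1
g(10) = mex{0,2,3} = 1
g(11) = mex{0,1,3} = 2
So g(11) = 2.
Stack B is a plain Nim stack of size 2, so its Grundy value is 2.
Stack C is a plain Nim stack of size 7, so its Grundy value is 7.
Grundy values for stack D (subtraction set {2, 5, 7}):
k:     0  1  2  3  4  5  6  7  8  9
g(k):  0  0  1  1  0  2  1  3  2  2
So g(9) = 2.
By the Sprague-Grundy theorem, the Grundy value of a sum of independent games is the XOR of the component values.
Combined value = 2 ⊕ 2 ⊕ 7 ⊕ 2 = 5.

5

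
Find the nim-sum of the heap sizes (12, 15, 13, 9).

7

Compute the nim-sum pairwise:
12 XOR 15 = 3
3 XOR 13 = 14
14 XOR 9 = 7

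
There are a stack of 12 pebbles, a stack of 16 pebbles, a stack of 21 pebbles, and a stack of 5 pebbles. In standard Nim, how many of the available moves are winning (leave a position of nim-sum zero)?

Nim-sum: 12 ^ 16 ^ 21 ^ 5 = 12.
The overall nim-sum is X = 12. A stack of size p has a winning move iff p XOR X < p (reduce it to p XOR X).
  12: 12 XOR 12 = 0 < 12 — winning move (to 0).
  16: 16 XOR 12 = 28 ≥ 16 — no move.
  21: 21 XOR 12 = 25 ≥ 21 — no move.
  5: 5 XOR 12 = 9 ≥ 5 — no move.
That gives 1 winning move.

1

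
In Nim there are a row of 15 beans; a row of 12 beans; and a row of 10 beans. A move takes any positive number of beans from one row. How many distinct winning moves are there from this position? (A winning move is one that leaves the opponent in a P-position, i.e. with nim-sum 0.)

3

Nim-sum: 15 ^ 12 ^ 10 = 9.
The overall nim-sum is X = 9. A row of size p has a winning move iff p XOR X < p (reduce it to p XOR X).
  15: 15 XOR 9 = 6 < 15 — winning move (to 6).
  12: 12 XOR 9 = 5 < 12 — winning move (to 5).
  10: 10 XOR 9 = 3 < 10 — winning move (to 3).
That gives 3 winning moves.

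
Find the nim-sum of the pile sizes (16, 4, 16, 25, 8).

Compute the nim-sum pairwise:
16 XOR 4 = 20
20 XOR 16 = 4
4 XOR 25 = 29
29 XOR 8 = 21

21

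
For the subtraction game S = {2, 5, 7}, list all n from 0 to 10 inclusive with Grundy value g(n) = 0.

0, 1, 4, 10

Grundy values for subtraction set {2, 5, 7}:
k:     0  1  2  3  4  5  6  7  8  9 10
g(k):  0  0  1  1  0  2  1  3  2  2  0
The P-positions (g = 0) in 0..10 are 0, 1, 4, 10.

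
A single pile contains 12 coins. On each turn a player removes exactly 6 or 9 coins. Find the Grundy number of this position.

Compute g(0), g(1), … for moves {6, 9}:
k:     0  1  2  3  4  5  6  7  8  9 10 11 12
g(k):  0  0  0  0  0  0  1  1  1  1  1  1  2
So g(12) = 2.

2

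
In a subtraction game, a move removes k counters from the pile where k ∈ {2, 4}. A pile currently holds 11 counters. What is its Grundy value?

2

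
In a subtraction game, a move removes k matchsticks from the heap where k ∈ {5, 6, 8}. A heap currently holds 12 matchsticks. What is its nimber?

2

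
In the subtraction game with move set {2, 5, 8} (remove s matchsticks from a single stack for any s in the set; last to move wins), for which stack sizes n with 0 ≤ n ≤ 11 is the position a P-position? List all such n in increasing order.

0, 1, 4, 7, 10, 11

Build the Grundy sequence with g(k) = mex{g(k−s) : s ∈ {2, 5, 8}, s ≤ k}:
g(0) = mex{} = 0
g(1) = mex{} = 0
g(2) = mex{0} = 1
g(3) = mex{0} = 1
g(4) = mex{1} = 0
g(5) = mex{0,1} = 2
g(6) = mex{0} = 1
g(7) = mex{1,2} = 0
g(8) = mex{0,1} = 2
g(9) = mex{0} = 1
g(10) = mex{1,2} = 0
g(11) = mex{1} = 0
The P-positions (g = 0) in 0..11 are 0, 1, 4, 7, 10, 11.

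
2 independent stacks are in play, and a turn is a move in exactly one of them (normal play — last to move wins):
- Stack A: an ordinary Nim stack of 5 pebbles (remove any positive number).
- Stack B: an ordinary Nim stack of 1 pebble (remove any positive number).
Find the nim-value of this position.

4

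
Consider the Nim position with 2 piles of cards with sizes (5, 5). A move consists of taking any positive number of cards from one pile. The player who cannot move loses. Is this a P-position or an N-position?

P-position

Bitwise XOR of the heap sizes:
  101  (5)
  101  (5)
  ---
  000  (0)
The nim-sum is 0, so this is a P-position: the player to move is in a losing position under optimal play.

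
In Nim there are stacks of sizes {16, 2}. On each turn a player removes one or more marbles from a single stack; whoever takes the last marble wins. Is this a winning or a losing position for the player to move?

Winning position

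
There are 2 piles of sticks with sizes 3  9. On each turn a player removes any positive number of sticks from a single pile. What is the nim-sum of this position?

10

Nim-sum: 3 ⊕ 9 = 10.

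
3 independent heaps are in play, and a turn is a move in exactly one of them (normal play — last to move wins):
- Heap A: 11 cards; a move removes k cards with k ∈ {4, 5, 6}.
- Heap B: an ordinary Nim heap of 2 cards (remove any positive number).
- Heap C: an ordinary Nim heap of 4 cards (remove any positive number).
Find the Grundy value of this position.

6

Grundy values for heap A (subtraction set {4, 5, 6}):
g(0) = mex{} = 0
g(1) = mex{} = 0
g(2) = mex{} = 0
g(3) = mex{} = 0
g(4) = mex{0} = 1
g(5) = mex{0} = 1
g(6) = mex{0} = 1
g(7) = mex{0} = 1
g(8) = mex{0,1} = 2
g(9) = mex{0,1} = 2
g(10) = mex{1} = 0
g(11) = mex{1} = 0
So g(11) = 0.
Heap B is a plain Nim heap of size 2, so its Grundy value is 2.
Heap C is a plain Nim heap of size 4, so its Grundy value is 4.
By the Sprague-Grundy theorem, the Grundy value of a sum of independent games is the XOR of the component values.
Combined value = 0 XOR 2 XOR 4 = 6.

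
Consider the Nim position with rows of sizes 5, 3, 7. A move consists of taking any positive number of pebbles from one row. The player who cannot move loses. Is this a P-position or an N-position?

N-position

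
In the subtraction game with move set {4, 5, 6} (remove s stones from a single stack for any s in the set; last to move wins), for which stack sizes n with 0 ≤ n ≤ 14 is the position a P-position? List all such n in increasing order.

0, 1, 2, 3, 10, 11, 12, 13

Build the Grundy sequence with g(k) = mex{g(k−s) : s ∈ {4, 5, 6}, s ≤ k}:
k:     0  1  2  3  4  5  6  7  8  9 10 11 12 13 14
g(k):  0  0  0  0  1  1  1  1  2  2  0  0  0  0  1
The P-positions (g = 0) in 0..14 are 0, 1, 2, 3, 10, 11, 12, 13.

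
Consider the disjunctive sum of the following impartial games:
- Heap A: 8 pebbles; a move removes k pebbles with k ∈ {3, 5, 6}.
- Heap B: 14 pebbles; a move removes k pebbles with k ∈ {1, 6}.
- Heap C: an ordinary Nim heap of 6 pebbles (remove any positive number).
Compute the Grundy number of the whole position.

Grundy values for heap A (subtraction set {3, 5, 6}):
k:     0  1  2  3  4  5  6  7  8
g(k):  0  0  0  1  1  1  2  2  2
So g(8) = 2.
Build the Grundy sequence for heap B with g(k) = mex{g(k−s) : s ∈ {1, 6}, s ≤ k}:
g(0) = mex{} = 0
g(1) = mex{0} = 1
g(2) = mex{1} = 0
g(3) = mex{0} = 1
g(4) = mex{1} = 0
g(5) = mex{0} = 1
g(6) = mex{0,1} = 2
g(7) = mex{1,2} = 0
g(8) = mex{0} = 1
g(9) = mex{1} = 0
g(10) = mex{0} = 1
g(11) = mex{1} = 0
g(12) = mex{0,2} = 1
g(13) = mex{0,1} = 2
g(14) = mex{1,2} = 0
So g(14) = 0.
Heap C is a plain Nim heap of size 6, so its Grundy value is 6.
The value of a disjunctive sum is the nim-sum of the parts.
Combined value = 2 ⊕ 0 ⊕ 6 = 4.

4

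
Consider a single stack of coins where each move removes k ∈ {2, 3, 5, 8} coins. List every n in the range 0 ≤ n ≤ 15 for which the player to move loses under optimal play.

0, 1, 7, 11

Grundy values for subtraction set {2, 3, 5, 8}:
k:     0  1  2  3  4  5  6  7  8  9 10 11 12 13 14 15
g(k):  0  0  1  1  2  2  3  0  4  1  3  0  4  1  2  2
The P-positions (g = 0) in 0..15 are 0, 1, 7, 11.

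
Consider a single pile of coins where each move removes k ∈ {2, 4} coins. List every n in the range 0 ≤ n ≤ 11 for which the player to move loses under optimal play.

Compute g(0), g(1), … for moves {2, 4}:
k:     0  1  2  3  4  5  6  7  8  9 10 11
g(k):  0  0  1  1  2  2  0  0  1  1  2  2
The P-positions (g = 0) in 0..11 are 0, 1, 6, 7.

0, 1, 6, 7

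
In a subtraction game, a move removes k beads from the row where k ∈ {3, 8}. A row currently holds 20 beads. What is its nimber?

1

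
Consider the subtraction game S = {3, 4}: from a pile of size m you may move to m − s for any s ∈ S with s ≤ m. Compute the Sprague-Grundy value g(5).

1

Compute g(0), g(1), … for moves {3, 4}:
k:     0  1  2  3  4  5
g(k):  0  0  0  1  1  1
So g(5) = 1.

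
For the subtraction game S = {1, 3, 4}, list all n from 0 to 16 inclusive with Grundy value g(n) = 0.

0, 2, 7, 9, 14, 16

Compute g(0), g(1), … for moves {1, 3, 4}:
k:     0  1  2  3  4  5  6  7  8  9 10 11 12 13 14 15 16
g(k):  0  1  0  1  2  3  2  0  1  0  1  2  3  2  0  1  0
The P-positions (g = 0) in 0..16 are 0, 2, 7, 9, 14, 16.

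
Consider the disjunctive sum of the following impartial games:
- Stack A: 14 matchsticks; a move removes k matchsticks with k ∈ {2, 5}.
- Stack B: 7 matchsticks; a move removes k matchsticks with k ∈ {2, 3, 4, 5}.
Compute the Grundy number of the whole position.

Build the Grundy sequence for stack A with g(k) = mex{g(k−s) : s ∈ {2, 5}, s ≤ k}:
g(0) = mex{} = 0
g(1) = mex{} = 0
g(2) = mex{0} = 1
g(3) = mex{0} = 1
g(4) = mex{1} = 0
g(5) = mex{0,1} = 2
g(6) = mex{0} = 1
g(7) = mex{1,2} = 0
g(8) = mex{1} = 0
g(9) = mex{0} = 1
g(10) = mex{0,2} = 1
g(11) = mex{1} = 0
g(12) = mex{0,1} = 2
g(13) = mex{0} = 1
g(14) = mex{1,2} = 0
So g(14) = 0.
Grundy values for stack B (subtraction set {2, 3, 4, 5}):
g(0) = mex{} = 0
g(1) = mex{} = 0
g(2) = mex{0} = 1
g(3) = mex{0} = 1
g(4) = mex{0,1} = 2
g(5) = mex{0,1} = 2
g(6) = mex{0,1,2} = 3
g(7) = mex{1,2} = 0
So g(7) = 0.
By the Sprague-Grundy theorem, the Grundy value of a sum of independent games is the XOR of the component values.
Combined value = 0 XOR 0 = 0.

0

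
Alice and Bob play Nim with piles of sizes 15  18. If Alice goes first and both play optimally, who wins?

Alice wins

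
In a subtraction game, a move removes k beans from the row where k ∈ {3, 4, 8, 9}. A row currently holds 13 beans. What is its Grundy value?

0

Build the Grundy sequence with g(k) = mex{g(k−s) : s ∈ {3, 4, 8, 9}, s ≤ k}:
k:     0  1  2  3  4  5  6  7  8  9 10 11 12 13
g(k):  0  0  0  1  1  1  2  0  2  3  1  3  0  0
So g(13) = 0.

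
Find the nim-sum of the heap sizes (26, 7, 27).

Write each in binary and XOR column by column:
  11010  (26)
  00111  (7)
  11011  (27)
  -----
  00110  (6)

6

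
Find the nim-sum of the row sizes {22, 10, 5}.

25

Compute the nim-sum pairwise:
22 ⊕ 10 = 28
28 ⊕ 5 = 25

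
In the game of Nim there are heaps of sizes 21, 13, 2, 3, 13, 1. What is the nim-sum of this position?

Compute the nim-sum pairwise:
21 ^ 13 = 24
24 ^ 2 = 26
26 ^ 3 = 25
25 ^ 13 = 20
20 ^ 1 = 21

21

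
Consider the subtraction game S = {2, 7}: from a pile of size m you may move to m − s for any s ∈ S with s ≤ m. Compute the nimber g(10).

Build the Grundy sequence with g(k) = mex{g(k−s) : s ∈ {2, 7}, s ≤ k}:
k:     0  1  2  3  4  5  6  7  8  9 10
g(k):  0  0  1  1  0  0  1  1  2  0  0
So g(10) = 0.

0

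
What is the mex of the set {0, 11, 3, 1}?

2

The values 0, 1 are all present; 2 is the first non-negative integer missing from the set.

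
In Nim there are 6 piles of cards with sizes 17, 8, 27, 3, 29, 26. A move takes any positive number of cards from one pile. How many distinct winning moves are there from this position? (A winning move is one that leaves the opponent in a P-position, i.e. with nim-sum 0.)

Compute the nim-sum pairwise:
17 XOR 8 = 25
25 XOR 27 = 2
2 XOR 3 = 1
1 XOR 29 = 28
28 XOR 26 = 6
The overall nim-sum is X = 6. A pile of size p has a winning move iff p XOR X < p (reduce it to p XOR X).
  17: 17 XOR 6 = 23 ≥ 17 — no move.
  8: 8 XOR 6 = 14 ≥ 8 — no move.
  27: 27 XOR 6 = 29 ≥ 27 — no move.
  3: 3 XOR 6 = 5 ≥ 3 — no move.
  29: 29 XOR 6 = 27 < 29 — winning move (to 27).
  26: 26 XOR 6 = 28 ≥ 26 — no move.
That gives 1 winning move.

1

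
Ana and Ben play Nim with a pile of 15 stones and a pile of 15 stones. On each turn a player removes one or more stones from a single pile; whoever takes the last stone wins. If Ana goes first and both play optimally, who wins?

Bitwise XOR of the heap sizes:
  1111  (15)
  1111  (15)
  ----
  0000  (0)
The nim-sum is 0, so this is a P-position: the player to move is in a losing position under optimal play; Ana is about to move from it and so loses — Ben wins.

Ben wins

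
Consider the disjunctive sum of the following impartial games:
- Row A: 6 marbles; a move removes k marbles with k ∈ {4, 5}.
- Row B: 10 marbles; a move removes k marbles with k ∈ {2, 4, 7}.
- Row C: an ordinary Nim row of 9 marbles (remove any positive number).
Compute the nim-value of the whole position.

Grundy values for row A (subtraction set {4, 5}):
g(0) = mex{} = 0
g(1) = mex{} = 0
g(2) = mex{} = 0
g(3) = mex{} = 0
g(4) = mex{0} = 1
g(5) = mex{0} = 1
g(6) = mex{0} = 1
So g(6) = 1.
For row B, compute g(0), g(1), … with moves {2, 4, 7}:
g(0) = mex{} = 0
g(1) = mex{} = 0
g(2) = mex{0} = 1
g(3) = mex{0} = 1
g(4) = mex{0,1} = 2
g(5) = mex{0,1} = 2
g(6) = mex{1,2} = 0
g(7) = mex{0,1,2} = 3
g(8) = mex{0,2} = 1
g(9) = mex{1,2,3} = 0
g(10) = mex{0,1} = 2
So g(10) = 2.
Row C is a plain Nim row of size 9, so its Grundy value is 9.
The value of a disjunctive sum is the nim-sum of the parts.
Combined value = 1 ⊕ 2 ⊕ 9 = 10.

10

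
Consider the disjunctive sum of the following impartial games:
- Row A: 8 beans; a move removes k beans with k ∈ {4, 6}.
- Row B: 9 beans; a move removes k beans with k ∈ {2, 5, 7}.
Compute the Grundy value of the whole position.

0

Build the Grundy sequence for row A with g(k) = mex{g(k−s) : s ∈ {4, 6}, s ≤ k}:
k:     0  1  2  3  4  5  6  7  8
g(k):  0  0  0  0  1  1  1  1  2
So g(8) = 2.
For row B, compute g(0), g(1), … with moves {2, 5, 7}:
k:     0  1  2  3  4  5  6  7  8  9
g(k):  0  0  1  1  0  2  1  3  2  2
So g(9) = 2.
The value of a disjunctive sum is the nim-sum of the parts.
Combined value = 2 ⊕ 2 = 0.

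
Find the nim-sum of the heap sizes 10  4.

Nim-sum: 10 XOR 4 = 14.

14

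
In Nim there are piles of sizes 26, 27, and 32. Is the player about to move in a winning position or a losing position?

In binary:
  011010  (26)
  011011  (27)
  100000  (32)
  ------
  100001  (33)
The nim-sum is 33 ≠ 0, so this is an N-position: the player to move can win.

Winning position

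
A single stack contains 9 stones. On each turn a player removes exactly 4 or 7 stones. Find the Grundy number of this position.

2

Build the Grundy sequence with g(k) = mex{g(k−s) : s ∈ {4, 7}, s ≤ k}:
g(0) = mex{} = 0
g(1) = mex{} = 0
g(2) = mex{} = 0
g(3) = mex{} = 0
g(4) = mex{0} = 1
g(5) = mex{0} = 1
g(6) = mex{0} = 1
g(7) = mex{0} = 1
g(8) = mex{0,1} = 2
g(9) = mex{0,1} = 2
So g(9) = 2.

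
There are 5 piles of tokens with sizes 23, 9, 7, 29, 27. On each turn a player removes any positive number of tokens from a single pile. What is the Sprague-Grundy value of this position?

31

Nim-sum: 23 XOR 9 XOR 7 XOR 29 XOR 27 = 31.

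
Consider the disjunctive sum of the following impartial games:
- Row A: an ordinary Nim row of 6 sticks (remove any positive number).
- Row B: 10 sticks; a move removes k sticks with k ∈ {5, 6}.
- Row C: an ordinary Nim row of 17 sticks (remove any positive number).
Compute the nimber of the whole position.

Row A is a plain Nim row of size 6, so its Grundy value is 6.
For row B, compute g(0), g(1), … with moves {5, 6}:
g(0) = mex{} = 0
g(1) = mex{} = 0
g(2) = mex{} = 0
g(3) = mex{} = 0
g(4) = mex{} = 0
g(5) = mex{0} = 1
g(6) = mex{0} = 1
g(7) = mex{0} = 1
g(8) = mex{0} = 1
g(9) = mex{0} = 1
g(10) = mex{0,1} = 2
So g(10) = 2.
Row C is a plain Nim row of size 17, so its Grundy value is 17.
The value of a disjunctive sum is the nim-sum of the parts.
Combined value = 6 XOR 2 XOR 17 = 21.

21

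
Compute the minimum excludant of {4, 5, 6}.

0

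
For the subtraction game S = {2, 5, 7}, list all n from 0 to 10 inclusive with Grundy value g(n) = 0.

0, 1, 4, 10

Compute g(0), g(1), … for moves {2, 5, 7}:
k:     0  1  2  3  4  5  6  7  8  9 10
g(k):  0  0  1  1  0  2  1  3  2  2  0
The P-positions (g = 0) in 0..10 are 0, 1, 4, 10.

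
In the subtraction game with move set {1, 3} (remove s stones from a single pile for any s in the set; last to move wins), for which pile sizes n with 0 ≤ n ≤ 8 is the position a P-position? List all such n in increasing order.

0, 2, 4, 6, 8

Grundy values for subtraction set {1, 3}:
g(0) = mex{} = 0
g(1) = mex{0} = 1
g(2) = mex{1} = 0
g(3) = mex{0} = 1
g(4) = mex{1} = 0
g(5) = mex{0} = 1
g(6) = mex{1} = 0
g(7) = mex{0} = 1
g(8) = mex{1} = 0
The P-positions (g = 0) in 0..8 are 0, 2, 4, 6, 8.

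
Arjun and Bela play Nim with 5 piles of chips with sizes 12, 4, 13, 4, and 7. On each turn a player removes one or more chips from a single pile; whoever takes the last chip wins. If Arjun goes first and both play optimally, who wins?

Write each in binary and XOR column by column:
  1100  (12)
  0100  (4)
  1101  (13)
  0100  (4)
  0111  (7)
  ----
  0110  (6)
The nim-sum is 6 ≠ 0, so this is an N-position: the player to move can win; Arjun has a winning move.

Arjun wins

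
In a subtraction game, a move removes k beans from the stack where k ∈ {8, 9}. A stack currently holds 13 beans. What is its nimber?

1

Grundy values for subtraction set {8, 9}:
g(0) = mex{} = 0
g(1) = mex{} = 0
g(2) = mex{} = 0
g(3) = mex{} = 0
g(4) = mex{} = 0
g(5) = mex{} = 0
g(6) = mex{} = 0
g(7) = mex{} = 0
g(8) = mex{0} = 1
g(9) = mex{0} = 1
g(10) = mex{0} = 1
g(11) = mex{0} = 1
g(12) = mex{0} = 1
g(13) = mex{0} = 1
So g(13) = 1.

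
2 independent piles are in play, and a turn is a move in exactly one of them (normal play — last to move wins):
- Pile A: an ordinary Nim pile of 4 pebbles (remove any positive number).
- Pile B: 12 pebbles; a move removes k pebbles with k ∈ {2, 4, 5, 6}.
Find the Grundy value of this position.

6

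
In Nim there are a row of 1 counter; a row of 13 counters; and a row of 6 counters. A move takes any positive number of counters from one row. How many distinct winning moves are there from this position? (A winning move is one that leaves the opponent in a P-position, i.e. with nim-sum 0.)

Compute the nim-sum pairwise:
1 ⊕ 13 = 12
12 ⊕ 6 = 10
The overall nim-sum is X = 10. A row of size p has a winning move iff p XOR X < p (reduce it to p XOR X).
  1: 1 XOR 10 = 11 ≥ 1 — no move.
  13: 13 XOR 10 = 7 < 13 — winning move (to 7).
  6: 6 XOR 10 = 12 ≥ 6 — no move.
That gives 1 winning move.

1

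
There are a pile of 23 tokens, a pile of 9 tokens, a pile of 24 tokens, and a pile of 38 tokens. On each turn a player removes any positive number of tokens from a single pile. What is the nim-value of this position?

32

Nim-sum: 23 ⊕ 9 ⊕ 24 ⊕ 38 = 32.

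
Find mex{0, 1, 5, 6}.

The values 0, 1 are all present; 2 is the first non-negative integer missing from the set.

2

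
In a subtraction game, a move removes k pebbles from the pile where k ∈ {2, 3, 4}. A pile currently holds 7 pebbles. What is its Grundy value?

0

Compute g(0), g(1), … for moves {2, 3, 4}:
g(0) = mex{} = 0
g(1) = mex{} = 0
g(2) = mex{0} = 1
g(3) = mex{0} = 1
g(4) = mex{0,1} = 2
g(5) = mex{0,1} = 2
g(6) = mex{1,2} = 0
g(7) = mex{1,2} = 0
So g(7) = 0.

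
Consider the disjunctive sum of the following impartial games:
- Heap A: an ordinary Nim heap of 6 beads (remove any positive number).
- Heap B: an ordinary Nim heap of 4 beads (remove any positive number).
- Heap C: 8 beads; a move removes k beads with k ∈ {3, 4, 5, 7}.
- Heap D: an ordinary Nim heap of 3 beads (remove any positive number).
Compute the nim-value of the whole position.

Heap A is a plain Nim heap of size 6, so its Grundy value is 6.
Heap B is a plain Nim heap of size 4, so its Grundy value is 4.
Build the Grundy sequence for heap C with g(k) = mex{g(k−s) : s ∈ {3, 4, 5, 7}, s ≤ k}:
k:     0  1  2  3  4  5  6  7  8
g(k):  0  0  0  1  1  1  2  2  2
So g(8) = 2.
Heap D is a plain Nim heap of size 3, so its Grundy value is 3.
By the Sprague-Grundy theorem, the Grundy value of a sum of independent games is the XOR of the component values.
Combined value = 6 XOR 4 XOR 2 XOR 3 = 3.

3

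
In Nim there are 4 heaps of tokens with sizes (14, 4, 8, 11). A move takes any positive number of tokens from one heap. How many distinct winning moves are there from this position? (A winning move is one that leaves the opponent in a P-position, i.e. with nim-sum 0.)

3

In binary:
  1110  (14)
  0100  (4)
  1000  (8)
  1011  (11)
  ----
  1001  (9)
The overall nim-sum is X = 9. A heap of size p has a winning move iff p XOR X < p (reduce it to p XOR X).
  14: 14 XOR 9 = 7 < 14 — winning move (to 7).
  4: 4 XOR 9 = 13 ≥ 4 — no move.
  8: 8 XOR 9 = 1 < 8 — winning move (to 1).
  11: 11 XOR 9 = 2 < 11 — winning move (to 2).
That gives 3 winning moves.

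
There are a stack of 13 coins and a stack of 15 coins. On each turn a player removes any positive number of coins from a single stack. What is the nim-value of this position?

2

Nim-sum: 13 ^ 15 = 2.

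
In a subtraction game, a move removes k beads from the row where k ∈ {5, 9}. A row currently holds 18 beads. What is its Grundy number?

0

Build the Grundy sequence with g(k) = mex{g(k−s) : s ∈ {5, 9}, s ≤ k}:
k:     0  1  2  3  4  5  6  7  8  9 10 11 12 13 14 15 16 17 18
g(k):  0  0  0  0  0  1  1  1  1  1  2  2  2  2  0  0  0  0  0
So g(18) = 0.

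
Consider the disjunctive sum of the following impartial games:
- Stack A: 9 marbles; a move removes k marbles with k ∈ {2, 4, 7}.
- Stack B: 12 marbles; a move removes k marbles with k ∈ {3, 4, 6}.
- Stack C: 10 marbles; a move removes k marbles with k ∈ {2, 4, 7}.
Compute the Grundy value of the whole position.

For stack A, compute g(0), g(1), … with moves {2, 4, 7}:
k:     0  1  2  3  4  5  6  7  8  9
g(k):  0  0  1  1  2  2  0  3  1  0
So g(9) = 0.
For stack B, compute g(0), g(1), … with moves {3, 4, 6}:
k:     0  1  2  3  4  5  6  7  8  9 10 11 12
g(k):  0  0  0  1  1  1  2  2  2  0  0  0  1
So g(12) = 1.
Grundy values for stack C (subtraction set {2, 4, 7}):
k:     0  1  2  3  4  5  6  7  8  9 10
g(k):  0  0  1  1  2  2  0  3  1  0  2
So g(10) = 2.
The value of a disjunctive sum is the nim-sum of the parts.
Combined value = 0 ⊕ 1 ⊕ 2 = 3.

3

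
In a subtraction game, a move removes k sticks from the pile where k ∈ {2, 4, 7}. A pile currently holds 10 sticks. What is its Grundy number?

2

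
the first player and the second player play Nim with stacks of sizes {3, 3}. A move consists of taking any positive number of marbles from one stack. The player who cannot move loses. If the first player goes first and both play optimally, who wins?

the second player wins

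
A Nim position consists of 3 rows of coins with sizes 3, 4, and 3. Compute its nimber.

Nim-sum: 3 ^ 4 ^ 3 = 4.

4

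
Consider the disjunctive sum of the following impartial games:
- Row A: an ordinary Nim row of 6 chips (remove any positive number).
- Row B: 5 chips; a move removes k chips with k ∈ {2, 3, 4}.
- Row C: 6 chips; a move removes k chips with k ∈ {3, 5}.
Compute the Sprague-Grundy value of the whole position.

6

Row A is a plain Nim row of size 6, so its Grundy value is 6.
Grundy values for row B (subtraction set {2, 3, 4}):
k:     0  1  2  3  4  5
g(k):  0  0  1  1  2  2
So g(5) = 2.
Grundy values for row C (subtraction set {3, 5}):
g(0) = mex{} = 0
g(1) = mex{} = 0
g(2) = mex{} = 0
g(3) = mex{0} = 1
g(4) = mex{0} = 1
g(5) = mex{0} = 1
g(6) = mex{0,1} = 2
So g(6) = 2.
By the Sprague-Grundy theorem, the Grundy value of a sum of independent games is the XOR of the component values.
Combined value = 6 XOR 2 XOR 2 = 6.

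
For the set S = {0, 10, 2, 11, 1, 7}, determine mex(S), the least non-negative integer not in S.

The values 0, 1, 2 are all present; 3 is the first non-negative integer missing from the set.

3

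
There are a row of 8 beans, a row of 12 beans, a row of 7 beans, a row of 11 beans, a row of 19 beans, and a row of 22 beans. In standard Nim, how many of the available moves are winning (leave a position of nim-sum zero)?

3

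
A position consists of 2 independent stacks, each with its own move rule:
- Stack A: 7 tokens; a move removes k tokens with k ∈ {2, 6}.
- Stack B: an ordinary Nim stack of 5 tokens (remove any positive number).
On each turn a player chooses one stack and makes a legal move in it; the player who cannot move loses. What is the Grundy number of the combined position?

4

Build the Grundy sequence for stack A with g(k) = mex{g(k−s) : s ∈ {2, 6}, s ≤ k}:
g(0) = mex{} = 0
g(1) = mex{} = 0
g(2) = mex{0} = 1
g(3) = mex{0} = 1
g(4) = mex{1} = 0
g(5) = mex{1} = 0
g(6) = mex{0} = 1
g(7) = mex{0} = 1
So g(7) = 1.
Stack B is a plain Nim stack of size 5, so its Grundy value is 5.
The value of a disjunctive sum is the nim-sum of the parts.
Combined value = 1 XOR 5 = 4.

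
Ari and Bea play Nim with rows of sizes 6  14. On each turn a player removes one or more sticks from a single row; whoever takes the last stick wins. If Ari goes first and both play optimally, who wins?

Compute the nim-sum pairwise:
6 ^ 14 = 8
The nim-sum is 8 ≠ 0, so this is an N-position: the player to move can win; Ari has a winning move.

Ari wins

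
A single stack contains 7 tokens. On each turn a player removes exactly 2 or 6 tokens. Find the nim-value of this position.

1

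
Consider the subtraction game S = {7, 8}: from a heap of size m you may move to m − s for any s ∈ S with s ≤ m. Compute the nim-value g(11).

1

Grundy values for subtraction set {7, 8}:
g(0) = mex{} = 0
g(1) = mex{} = 0
g(2) = mex{} = 0
g(3) = mex{} = 0
g(4) = mex{} = 0
g(5) = mex{} = 0
g(6) = mex{} = 0
g(7) = mex{0} = 1
g(8) = mex{0} = 1
g(9) = mex{0} = 1
g(10) = mex{0} = 1
g(11) = mex{0} = 1
So g(11) = 1.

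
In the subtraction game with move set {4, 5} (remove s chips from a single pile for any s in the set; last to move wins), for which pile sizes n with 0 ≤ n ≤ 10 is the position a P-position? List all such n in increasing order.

0, 1, 2, 3, 9, 10

Build the Grundy sequence with g(k) = mex{g(k−s) : s ∈ {4, 5}, s ≤ k}:
g(0) = mex{} = 0
g(1) = mex{} = 0
g(2) = mex{} = 0
g(3) = mex{} = 0
g(4) = mex{0} = 1
g(5) = mex{0} = 1
g(6) = mex{0} = 1
g(7) = mex{0} = 1
g(8) = mex{0,1} = 2
g(9) = mex{1} = 0
g(10) = mex{1} = 0
The P-positions (g = 0) in 0..10 are 0, 1, 2, 3, 9, 10.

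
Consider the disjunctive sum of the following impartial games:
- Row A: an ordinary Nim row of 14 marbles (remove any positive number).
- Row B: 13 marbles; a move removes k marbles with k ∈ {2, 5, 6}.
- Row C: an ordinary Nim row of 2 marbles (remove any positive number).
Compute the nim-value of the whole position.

Row A is a plain Nim row of size 14, so its Grundy value is 14.
Build the Grundy sequence for row B with g(k) = mex{g(k−s) : s ∈ {2, 5, 6}, s ≤ k}:
k:     0  1  2  3  4  5  6  7  8  9 10 11 12 13
g(k):  0  0  1  1  0  2  1  3  0  2  1  0  0  1
So g(13) = 1.
Row C is a plain Nim row of size 2, so its Grundy value is 2.
The value of a disjunctive sum is the nim-sum of the parts.
Combined value = 14 ⊕ 1 ⊕ 2 = 13.

13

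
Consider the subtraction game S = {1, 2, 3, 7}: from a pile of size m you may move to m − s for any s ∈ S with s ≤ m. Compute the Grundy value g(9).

1

Grundy values for subtraction set {1, 2, 3, 7}:
g(0) = mex{} = 0
g(1) = mex{0} = 1
g(2) = mex{0,1} = 2
g(3) = mex{0,1,2} = 3
g(4) = mex{1,2,3} = 0
g(5) = mex{0,2,3} = 1
g(6) = mex{0,1,3} = 2
g(7) = mex{0,1,2} = 3
g(8) = mex{1,2,3} = 0
g(9) = mex{0,2,3} = 1
So g(9) = 1.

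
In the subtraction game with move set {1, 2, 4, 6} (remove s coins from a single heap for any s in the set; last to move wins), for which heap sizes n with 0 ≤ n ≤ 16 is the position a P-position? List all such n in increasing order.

0, 3, 8, 11, 16

Build the Grundy sequence with g(k) = mex{g(k−s) : s ∈ {1, 2, 4, 6}, s ≤ k}:
k:     0  1  2  3  4  5  6  7  8  9 10 11 12 13 14 15 16
g(k):  0  1  2  0  1  2  3  4  0  1  2  0  1  2  3  4  0
The P-positions (g = 0) in 0..16 are 0, 3, 8, 11, 16.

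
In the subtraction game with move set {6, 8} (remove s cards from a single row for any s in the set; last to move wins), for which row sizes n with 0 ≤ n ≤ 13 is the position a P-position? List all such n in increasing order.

0, 1, 2, 3, 4, 5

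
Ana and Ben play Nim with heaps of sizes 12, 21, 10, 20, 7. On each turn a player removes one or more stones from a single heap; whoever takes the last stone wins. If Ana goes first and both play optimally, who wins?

Bitwise XOR of the heap sizes:
  01100  (12)
  10101  (21)
  01010  (10)
  10100  (20)
  00111  (7)
  -----
  00000  (0)
The nim-sum is 0, so this is a P-position: the player to move is in a losing position under optimal play; Ana is about to move from it and so loses — Ben wins.

Ben wins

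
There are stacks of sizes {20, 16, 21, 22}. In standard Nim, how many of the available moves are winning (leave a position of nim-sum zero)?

In binary:
  10100  (20)
  10000  (16)
  10101  (21)
  10110  (22)
  -----
  00111  (7)
The overall nim-sum is X = 7. A stack of size p has a winning move iff p XOR X < p (reduce it to p XOR X).
  20: 20 XOR 7 = 19 < 20 — winning move (to 19).
  16: 16 XOR 7 = 23 ≥ 16 — no move.
  21: 21 XOR 7 = 18 < 21 — winning move (to 18).
  22: 22 XOR 7 = 17 < 22 — winning move (to 17).
That gives 3 winning moves.

3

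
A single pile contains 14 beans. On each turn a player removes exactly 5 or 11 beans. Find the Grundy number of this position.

2

Build the Grundy sequence with g(k) = mex{g(k−s) : s ∈ {5, 11}, s ≤ k}:
g(0) = mex{} = 0
g(1) = mex{} = 0
g(2) = mex{} = 0
g(3) = mex{} = 0
g(4) = mex{} = 0
g(5) = mex{0} = 1
g(6) = mex{0} = 1
g(7) = mex{0} = 1
g(8) = mex{0} = 1
g(9) = mex{0} = 1
g(10) = mex{1} = 0
g(11) = mex{0,1} = 2
g(12) = mex{0,1} = 2
g(13) = mex{0,1} = 2
g(14) = mex{0,1} = 2
So g(14) = 2.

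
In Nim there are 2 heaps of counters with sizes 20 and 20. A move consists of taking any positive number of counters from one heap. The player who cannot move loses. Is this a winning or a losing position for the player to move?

Losing position

Bitwise XOR of the heap sizes:
  10100  (20)
  10100  (20)
  -----
  00000  (0)
The nim-sum is 0, so this is a P-position: the player to move is in a losing position under optimal play.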